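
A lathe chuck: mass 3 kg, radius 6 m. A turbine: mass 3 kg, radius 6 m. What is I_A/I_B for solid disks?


Given: M1=3 kg, R1=6 m, M2=3 kg, R2=6 m
For a disk: I = (1/2)*M*R^2, so I_A/I_B = (M1*R1^2)/(M2*R2^2)
M1*R1^2 = 3*36 = 108
M2*R2^2 = 3*36 = 108
I_A/I_B = 108/108 = 1

1


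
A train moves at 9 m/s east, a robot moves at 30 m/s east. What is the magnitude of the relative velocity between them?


Given: v_A = 9 m/s east, v_B = 30 m/s east
Both move in the same direction; relative speed = |v_A - v_B|
|9 - 30| = |-21|
= 21 m/s

21 m/s


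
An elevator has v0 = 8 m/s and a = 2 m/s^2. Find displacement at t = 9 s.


Given: v0 = 8 m/s, a = 2 m/s^2, t = 9 s
Using s = v0*t + (1/2)*a*t^2
s = 8*9 + (1/2)*2*9^2
s = 72 + (1/2)*162
s = 72 + 81
s = 153

153 m


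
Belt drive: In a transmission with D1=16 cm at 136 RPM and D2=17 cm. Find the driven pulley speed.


Given: D1 = 16 cm, w1 = 136 RPM, D2 = 17 cm
Using D1*w1 = D2*w2
w2 = D1*w1 / D2
w2 = 16*136 / 17
w2 = 2176 / 17
w2 = 128 RPM

128 RPM


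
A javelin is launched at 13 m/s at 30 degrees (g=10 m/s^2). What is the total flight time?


Given: v0 = 13 m/s, theta = 30 deg, g = 10 m/s^2
sin(30) = 1/2
Using T = 2*v0*sin(theta) / g
T = 2*13*1/2 / 10
T = 13 / 10
T = 13/10 s

13/10 s


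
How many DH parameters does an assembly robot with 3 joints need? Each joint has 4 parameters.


Given: 3 joints, 4 DH parameters per joint (d, theta, a, alpha)
Total DH parameters = number_of_joints * 4
Total = 3 * 4
Total = 12

12


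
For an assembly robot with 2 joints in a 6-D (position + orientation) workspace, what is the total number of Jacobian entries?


Given: task space dimension = 6, joints = 2
Jacobian is a 6 x 2 matrix
Total entries = rows * columns
Total = 6 * 2
Total = 12

12


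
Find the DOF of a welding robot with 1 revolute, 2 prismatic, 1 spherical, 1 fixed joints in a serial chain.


Given: serial robot with 1 revolute, 2 prismatic, 1 spherical, 1 fixed joints
DOF contribution per joint type: revolute=1, prismatic=1, spherical=3, fixed=0
DOF = 1*1 + 2*1 + 1*3 + 1*0
DOF = 6

6


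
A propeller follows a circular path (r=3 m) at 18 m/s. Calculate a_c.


Given: v = 18 m/s, r = 3 m
Using a_c = v^2 / r
a_c = 18^2 / 3
a_c = 324 / 3
a_c = 108 m/s^2

108 m/s^2


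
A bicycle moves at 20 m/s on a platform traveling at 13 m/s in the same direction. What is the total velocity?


Given: object velocity = 20 m/s, platform velocity = 13 m/s (same direction)
Using classical velocity addition: v_total = v_object + v_platform
v_total = 20 + 13
v_total = 33 m/s

33 m/s


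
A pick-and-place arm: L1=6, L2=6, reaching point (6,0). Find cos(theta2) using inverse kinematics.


Given: L1 = 6, L2 = 6, target (x, y) = (6, 0)
Using cos(theta2) = (x^2 + y^2 - L1^2 - L2^2) / (2*L1*L2)
x^2 + y^2 = 6^2 + 0 = 36
L1^2 + L2^2 = 36 + 36 = 72
Numerator = 36 - 72 = -36
Denominator = 2*6*6 = 72
cos(theta2) = -36/72 = -1/2

-1/2


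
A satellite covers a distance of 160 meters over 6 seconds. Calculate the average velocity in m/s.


Given: distance d = 160 m, time t = 6 s
Using v = d / t
v = 160 / 6
v = 80/3 m/s

80/3 m/s


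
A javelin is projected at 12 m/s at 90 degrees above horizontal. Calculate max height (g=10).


Given: v0 = 12 m/s, theta = 90 deg, g = 10 m/s^2
sin^2(90) = 1
Using H = v0^2 * sin^2(theta) / (2*g)
H = 12^2 * 1 / (2*10)
H = 144 * 1 / 20
H = 144 / 20
H = 36/5 m

36/5 m


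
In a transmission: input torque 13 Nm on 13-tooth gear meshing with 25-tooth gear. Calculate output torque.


Given: N1 = 13, N2 = 25, T1 = 13 Nm
Using T2/T1 = N2/N1
T2 = T1 * N2 / N1
T2 = 13 * 25 / 13
T2 = 325 / 13
T2 = 25 Nm

25 Nm


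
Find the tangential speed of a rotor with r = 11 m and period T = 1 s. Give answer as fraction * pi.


Given: radius r = 11 m, period T = 1 s
Using v = 2*pi*r / T
v = 2*pi*11 / 1
v = 22*pi / 1
v = 22*pi m/s

22*pi m/s


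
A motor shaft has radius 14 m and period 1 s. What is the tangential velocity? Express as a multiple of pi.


Given: radius r = 14 m, period T = 1 s
Using v = 2*pi*r / T
v = 2*pi*14 / 1
v = 28*pi / 1
v = 28*pi m/s

28*pi m/s


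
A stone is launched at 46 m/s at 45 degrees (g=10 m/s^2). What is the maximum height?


Given: v0 = 46 m/s, theta = 45 deg, g = 10 m/s^2
sin^2(45) = 1/2
Using H = v0^2 * sin^2(theta) / (2*g)
H = 46^2 * 1/2 / (2*10)
H = 2116 * 1/2 / 20
H = 1058 / 20
H = 529/10 m

529/10 m


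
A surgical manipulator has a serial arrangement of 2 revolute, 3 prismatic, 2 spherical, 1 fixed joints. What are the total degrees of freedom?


Given: serial robot with 2 revolute, 3 prismatic, 2 spherical, 1 fixed joints
DOF contribution per joint type: revolute=1, prismatic=1, spherical=3, fixed=0
DOF = 2*1 + 3*1 + 2*3 + 1*0
DOF = 11

11


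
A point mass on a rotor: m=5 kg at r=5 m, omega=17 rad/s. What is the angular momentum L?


Given: m = 5 kg, r = 5 m, omega = 17 rad/s
For a point mass: I = m*r^2
I = 5*5^2 = 5*25 = 125
L = I*omega = 125*17
L = 2125 kg*m^2/s

2125 kg*m^2/s


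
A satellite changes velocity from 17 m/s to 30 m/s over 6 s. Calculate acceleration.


Given: initial velocity v0 = 17 m/s, final velocity v = 30 m/s, time t = 6 s
Using a = (v - v0) / t
a = (30 - 17) / 6
a = 13 / 6
a = 13/6 m/s^2

13/6 m/s^2


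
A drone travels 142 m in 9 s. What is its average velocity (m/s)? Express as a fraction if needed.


Given: distance d = 142 m, time t = 9 s
Using v = d / t
v = 142 / 9
v = 142/9 m/s

142/9 m/s


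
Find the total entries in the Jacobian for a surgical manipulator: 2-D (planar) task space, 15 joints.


Given: task space dimension = 2, joints = 15
Jacobian is a 2 x 15 matrix
Total entries = rows * columns
Total = 2 * 15
Total = 30

30


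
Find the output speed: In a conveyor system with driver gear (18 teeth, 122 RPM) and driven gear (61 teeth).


Given: N1 = 18 teeth, w1 = 122 RPM, N2 = 61 teeth
Using N1*w1 = N2*w2
w2 = N1*w1 / N2
w2 = 18*122 / 61
w2 = 2196 / 61
w2 = 36 RPM

36 RPM


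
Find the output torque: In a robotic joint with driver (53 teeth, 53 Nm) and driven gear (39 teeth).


Given: N1 = 53, N2 = 39, T1 = 53 Nm
Using T2/T1 = N2/N1
T2 = T1 * N2 / N1
T2 = 53 * 39 / 53
T2 = 2067 / 53
T2 = 39 Nm

39 Nm


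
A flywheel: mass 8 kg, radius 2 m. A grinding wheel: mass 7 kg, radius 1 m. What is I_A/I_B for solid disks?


Given: M1=8 kg, R1=2 m, M2=7 kg, R2=1 m
For a disk: I = (1/2)*M*R^2, so I_A/I_B = (M1*R1^2)/(M2*R2^2)
M1*R1^2 = 8*4 = 32
M2*R2^2 = 7*1 = 7
I_A/I_B = 32/7 = 32/7

32/7


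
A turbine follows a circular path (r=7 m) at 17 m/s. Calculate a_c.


Given: v = 17 m/s, r = 7 m
Using a_c = v^2 / r
a_c = 17^2 / 7
a_c = 289 / 7
a_c = 289/7 m/s^2

289/7 m/s^2


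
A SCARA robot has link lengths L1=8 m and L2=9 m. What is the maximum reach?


Given: L1 = 8 m, L2 = 9 m
For a 2-link planar arm, max reach = L1 + L2 (fully extended)
Max reach = 8 + 9
Max reach = 17 m

17 m


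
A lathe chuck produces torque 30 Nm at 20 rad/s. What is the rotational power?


Given: tau = 30 Nm, omega = 20 rad/s
Using P = tau * omega
P = 30 * 20
P = 600 W

600 W


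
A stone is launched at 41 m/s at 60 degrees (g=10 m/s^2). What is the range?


Given: v0 = 41 m/s, theta = 60 deg, g = 10 m/s^2
sin(2*60) = sin(120) = sqrt(3)/2
Using R = v0^2 * sin(2*theta) / g
R = 41^2 * (sqrt(3)/2) / 10
R = 1681 * sqrt(3) / 20
R = 1681/20*sqrt(3) m

1681/20*sqrt(3) m


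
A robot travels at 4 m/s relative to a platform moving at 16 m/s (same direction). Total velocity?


Given: object velocity = 4 m/s, platform velocity = 16 m/s (same direction)
Using classical velocity addition: v_total = v_object + v_platform
v_total = 4 + 16
v_total = 20 m/s

20 m/s


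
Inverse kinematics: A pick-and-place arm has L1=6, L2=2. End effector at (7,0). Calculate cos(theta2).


Given: L1 = 6, L2 = 2, target (x, y) = (7, 0)
Using cos(theta2) = (x^2 + y^2 - L1^2 - L2^2) / (2*L1*L2)
x^2 + y^2 = 7^2 + 0 = 49
L1^2 + L2^2 = 36 + 4 = 40
Numerator = 49 - 40 = 9
Denominator = 2*6*2 = 24
cos(theta2) = 9/24 = 3/8

3/8


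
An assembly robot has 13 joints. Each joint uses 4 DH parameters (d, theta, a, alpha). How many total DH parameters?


Given: 13 joints, 4 DH parameters per joint (d, theta, a, alpha)
Total DH parameters = number_of_joints * 4
Total = 13 * 4
Total = 52

52


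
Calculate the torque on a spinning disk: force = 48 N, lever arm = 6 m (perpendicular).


Given: F = 48 N, r = 6 m, angle = 90 deg (perpendicular)
Using tau = F * r * sin(90)
sin(90) = 1
tau = 48 * 6 * 1
tau = 288 Nm

288 Nm


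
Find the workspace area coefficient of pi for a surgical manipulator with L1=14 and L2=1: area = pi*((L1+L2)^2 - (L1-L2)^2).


Given: L1 = 14, L2 = 1
(L1+L2)^2 = (15)^2 = 225
(L1-L2)^2 = (13)^2 = 169
Difference = 225 - 169 = 56
This equals 4*L1*L2 = 4*14*1 = 56
Workspace area = 56*pi

56


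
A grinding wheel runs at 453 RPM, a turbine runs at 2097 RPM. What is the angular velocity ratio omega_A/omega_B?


Given: RPM_A = 453, RPM_B = 2097
omega = 2*pi*RPM/60, so omega_A/omega_B = RPM_A / RPM_B
omega_A/omega_B = 453 / 2097
omega_A/omega_B = 151/699

151/699


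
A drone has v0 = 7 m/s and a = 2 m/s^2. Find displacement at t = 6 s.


Given: v0 = 7 m/s, a = 2 m/s^2, t = 6 s
Using s = v0*t + (1/2)*a*t^2
s = 7*6 + (1/2)*2*6^2
s = 42 + (1/2)*72
s = 42 + 36
s = 78

78 m


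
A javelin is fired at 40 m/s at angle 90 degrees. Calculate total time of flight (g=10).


Given: v0 = 40 m/s, theta = 90 deg, g = 10 m/s^2
sin(90) = 1
Using T = 2*v0*sin(theta) / g
T = 2*40*1 / 10
T = 80 / 10
T = 8 s

8 s


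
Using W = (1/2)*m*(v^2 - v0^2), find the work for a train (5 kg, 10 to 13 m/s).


Given: m = 5 kg, v0 = 10 m/s, v = 13 m/s
Using W = (1/2)*m*(v^2 - v0^2)
v^2 = 13^2 = 169
v0^2 = 10^2 = 100
v^2 - v0^2 = 169 - 100 = 69
W = (1/2)*5*69 = 345/2 J

345/2 J


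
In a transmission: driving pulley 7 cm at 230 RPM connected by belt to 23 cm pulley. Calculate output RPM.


Given: D1 = 7 cm, w1 = 230 RPM, D2 = 23 cm
Using D1*w1 = D2*w2
w2 = D1*w1 / D2
w2 = 7*230 / 23
w2 = 1610 / 23
w2 = 70 RPM

70 RPM


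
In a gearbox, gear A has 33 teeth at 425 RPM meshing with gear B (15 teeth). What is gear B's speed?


Given: N1 = 33 teeth, w1 = 425 RPM, N2 = 15 teeth
Using N1*w1 = N2*w2
w2 = N1*w1 / N2
w2 = 33*425 / 15
w2 = 14025 / 15
w2 = 935 RPM

935 RPM


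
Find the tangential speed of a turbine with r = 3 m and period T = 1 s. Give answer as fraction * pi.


Given: radius r = 3 m, period T = 1 s
Using v = 2*pi*r / T
v = 2*pi*3 / 1
v = 6*pi / 1
v = 6*pi m/s

6*pi m/s


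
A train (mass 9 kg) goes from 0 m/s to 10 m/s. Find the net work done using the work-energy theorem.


Given: m = 9 kg, v0 = 0 m/s, v = 10 m/s
Using W = (1/2)*m*(v^2 - v0^2)
v^2 = 10^2 = 100
v0^2 = 0^2 = 0
v^2 - v0^2 = 100 - 0 = 100
W = (1/2)*9*100 = 450 J

450 J


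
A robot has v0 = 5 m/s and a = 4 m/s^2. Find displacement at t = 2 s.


Given: v0 = 5 m/s, a = 4 m/s^2, t = 2 s
Using s = v0*t + (1/2)*a*t^2
s = 5*2 + (1/2)*4*2^2
s = 10 + (1/2)*16
s = 10 + 8
s = 18

18 m


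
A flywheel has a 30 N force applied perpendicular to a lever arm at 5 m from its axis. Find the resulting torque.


Given: F = 30 N, r = 5 m, angle = 90 deg (perpendicular)
Using tau = F * r * sin(90)
sin(90) = 1
tau = 30 * 5 * 1
tau = 150 Nm

150 Nm


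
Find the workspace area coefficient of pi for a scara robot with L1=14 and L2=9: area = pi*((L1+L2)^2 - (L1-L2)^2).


Given: L1 = 14, L2 = 9
(L1+L2)^2 = (23)^2 = 529
(L1-L2)^2 = (5)^2 = 25
Difference = 529 - 25 = 504
This equals 4*L1*L2 = 4*14*9 = 504
Workspace area = 504*pi

504


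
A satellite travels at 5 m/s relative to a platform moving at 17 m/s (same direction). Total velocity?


Given: object velocity = 5 m/s, platform velocity = 17 m/s (same direction)
Using classical velocity addition: v_total = v_object + v_platform
v_total = 5 + 17
v_total = 22 m/s

22 m/s


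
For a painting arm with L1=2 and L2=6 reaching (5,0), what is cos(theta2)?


Given: L1 = 2, L2 = 6, target (x, y) = (5, 0)
Using cos(theta2) = (x^2 + y^2 - L1^2 - L2^2) / (2*L1*L2)
x^2 + y^2 = 5^2 + 0 = 25
L1^2 + L2^2 = 4 + 36 = 40
Numerator = 25 - 40 = -15
Denominator = 2*2*6 = 24
cos(theta2) = -15/24 = -5/8

-5/8


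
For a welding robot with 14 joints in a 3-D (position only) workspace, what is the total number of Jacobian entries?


Given: task space dimension = 3, joints = 14
Jacobian is a 3 x 14 matrix
Total entries = rows * columns
Total = 3 * 14
Total = 42

42


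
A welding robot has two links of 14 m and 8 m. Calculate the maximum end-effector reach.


Given: L1 = 14 m, L2 = 8 m
For a 2-link planar arm, max reach = L1 + L2 (fully extended)
Max reach = 14 + 8
Max reach = 22 m

22 m


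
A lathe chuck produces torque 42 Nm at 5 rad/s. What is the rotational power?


Given: tau = 42 Nm, omega = 5 rad/s
Using P = tau * omega
P = 42 * 5
P = 210 W

210 W


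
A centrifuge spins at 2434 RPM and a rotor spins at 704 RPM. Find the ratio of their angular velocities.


Given: RPM_A = 2434, RPM_B = 704
omega = 2*pi*RPM/60, so omega_A/omega_B = RPM_A / RPM_B
omega_A/omega_B = 2434 / 704
omega_A/omega_B = 1217/352

1217/352


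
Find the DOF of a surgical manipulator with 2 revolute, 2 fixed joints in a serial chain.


Given: serial robot with 2 revolute, 2 fixed joints
DOF contribution per joint type: revolute=1, prismatic=1, spherical=3, fixed=0
DOF = 2*1 + 2*0
DOF = 2

2


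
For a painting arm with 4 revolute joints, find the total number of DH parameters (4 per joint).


Given: 4 joints, 4 DH parameters per joint (d, theta, a, alpha)
Total DH parameters = number_of_joints * 4
Total = 4 * 4
Total = 16

16


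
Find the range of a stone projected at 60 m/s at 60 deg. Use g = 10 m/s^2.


Given: v0 = 60 m/s, theta = 60 deg, g = 10 m/s^2
sin(2*60) = sin(120) = sqrt(3)/2
Using R = v0^2 * sin(2*theta) / g
R = 60^2 * (sqrt(3)/2) / 10
R = 3600 * sqrt(3) / 20
R = 180*sqrt(3) m

180*sqrt(3) m


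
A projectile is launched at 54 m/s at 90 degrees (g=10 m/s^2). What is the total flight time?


Given: v0 = 54 m/s, theta = 90 deg, g = 10 m/s^2
sin(90) = 1
Using T = 2*v0*sin(theta) / g
T = 2*54*1 / 10
T = 108 / 10
T = 54/5 s

54/5 s


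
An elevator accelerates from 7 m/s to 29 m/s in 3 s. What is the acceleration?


Given: initial velocity v0 = 7 m/s, final velocity v = 29 m/s, time t = 3 s
Using a = (v - v0) / t
a = (29 - 7) / 3
a = 22 / 3
a = 22/3 m/s^2

22/3 m/s^2


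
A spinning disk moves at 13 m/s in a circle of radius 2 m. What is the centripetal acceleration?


Given: v = 13 m/s, r = 2 m
Using a_c = v^2 / r
a_c = 13^2 / 2
a_c = 169 / 2
a_c = 169/2 m/s^2

169/2 m/s^2


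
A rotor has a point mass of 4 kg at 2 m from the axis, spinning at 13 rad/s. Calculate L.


Given: m = 4 kg, r = 2 m, omega = 13 rad/s
For a point mass: I = m*r^2
I = 4*2^2 = 4*4 = 16
L = I*omega = 16*13
L = 208 kg*m^2/s

208 kg*m^2/s


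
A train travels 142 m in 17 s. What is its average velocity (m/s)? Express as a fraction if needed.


Given: distance d = 142 m, time t = 17 s
Using v = d / t
v = 142 / 17
v = 142/17 m/s

142/17 m/s


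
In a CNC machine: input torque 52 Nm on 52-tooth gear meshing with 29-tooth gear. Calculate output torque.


Given: N1 = 52, N2 = 29, T1 = 52 Nm
Using T2/T1 = N2/N1
T2 = T1 * N2 / N1
T2 = 52 * 29 / 52
T2 = 1508 / 52
T2 = 29 Nm

29 Nm


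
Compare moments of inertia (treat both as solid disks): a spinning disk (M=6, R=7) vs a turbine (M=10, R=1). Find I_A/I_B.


Given: M1=6 kg, R1=7 m, M2=10 kg, R2=1 m
For a disk: I = (1/2)*M*R^2, so I_A/I_B = (M1*R1^2)/(M2*R2^2)
M1*R1^2 = 6*49 = 294
M2*R2^2 = 10*1 = 10
I_A/I_B = 294/10 = 147/5

147/5


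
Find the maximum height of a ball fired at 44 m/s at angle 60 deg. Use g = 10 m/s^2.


Given: v0 = 44 m/s, theta = 60 deg, g = 10 m/s^2
sin^2(60) = 3/4
Using H = v0^2 * sin^2(theta) / (2*g)
H = 44^2 * 3/4 / (2*10)
H = 1936 * 3/4 / 20
H = 1452 / 20
H = 363/5 m

363/5 m


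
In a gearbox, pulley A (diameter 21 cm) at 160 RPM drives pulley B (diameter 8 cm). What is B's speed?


Given: D1 = 21 cm, w1 = 160 RPM, D2 = 8 cm
Using D1*w1 = D2*w2
w2 = D1*w1 / D2
w2 = 21*160 / 8
w2 = 3360 / 8
w2 = 420 RPM

420 RPM


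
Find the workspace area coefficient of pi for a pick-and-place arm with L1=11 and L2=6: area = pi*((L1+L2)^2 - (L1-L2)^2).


Given: L1 = 11, L2 = 6
(L1+L2)^2 = (17)^2 = 289
(L1-L2)^2 = (5)^2 = 25
Difference = 289 - 25 = 264
This equals 4*L1*L2 = 4*11*6 = 264
Workspace area = 264*pi

264


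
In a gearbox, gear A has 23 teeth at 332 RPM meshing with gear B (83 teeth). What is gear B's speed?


Given: N1 = 23 teeth, w1 = 332 RPM, N2 = 83 teeth
Using N1*w1 = N2*w2
w2 = N1*w1 / N2
w2 = 23*332 / 83
w2 = 7636 / 83
w2 = 92 RPM

92 RPM


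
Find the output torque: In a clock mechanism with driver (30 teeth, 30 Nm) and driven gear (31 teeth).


Given: N1 = 30, N2 = 31, T1 = 30 Nm
Using T2/T1 = N2/N1
T2 = T1 * N2 / N1
T2 = 30 * 31 / 30
T2 = 930 / 30
T2 = 31 Nm

31 Nm


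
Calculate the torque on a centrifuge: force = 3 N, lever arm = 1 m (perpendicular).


Given: F = 3 N, r = 1 m, angle = 90 deg (perpendicular)
Using tau = F * r * sin(90)
sin(90) = 1
tau = 3 * 1 * 1
tau = 3 Nm

3 Nm


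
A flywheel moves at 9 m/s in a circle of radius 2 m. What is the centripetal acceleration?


Given: v = 9 m/s, r = 2 m
Using a_c = v^2 / r
a_c = 9^2 / 2
a_c = 81 / 2
a_c = 81/2 m/s^2

81/2 m/s^2


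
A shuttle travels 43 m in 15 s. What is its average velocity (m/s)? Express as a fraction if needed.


Given: distance d = 43 m, time t = 15 s
Using v = d / t
v = 43 / 15
v = 43/15 m/s

43/15 m/s


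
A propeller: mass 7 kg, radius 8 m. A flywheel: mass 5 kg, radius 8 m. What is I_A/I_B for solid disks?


Given: M1=7 kg, R1=8 m, M2=5 kg, R2=8 m
For a disk: I = (1/2)*M*R^2, so I_A/I_B = (M1*R1^2)/(M2*R2^2)
M1*R1^2 = 7*64 = 448
M2*R2^2 = 5*64 = 320
I_A/I_B = 448/320 = 7/5

7/5


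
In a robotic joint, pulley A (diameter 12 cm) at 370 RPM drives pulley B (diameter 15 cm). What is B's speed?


Given: D1 = 12 cm, w1 = 370 RPM, D2 = 15 cm
Using D1*w1 = D2*w2
w2 = D1*w1 / D2
w2 = 12*370 / 15
w2 = 4440 / 15
w2 = 296 RPM

296 RPM


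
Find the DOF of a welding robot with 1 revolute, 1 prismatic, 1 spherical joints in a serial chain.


Given: serial robot with 1 revolute, 1 prismatic, 1 spherical joints
DOF contribution per joint type: revolute=1, prismatic=1, spherical=3, fixed=0
DOF = 1*1 + 1*1 + 1*3
DOF = 5

5


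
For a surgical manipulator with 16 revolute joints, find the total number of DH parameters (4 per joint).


Given: 16 joints, 4 DH parameters per joint (d, theta, a, alpha)
Total DH parameters = number_of_joints * 4
Total = 16 * 4
Total = 64

64


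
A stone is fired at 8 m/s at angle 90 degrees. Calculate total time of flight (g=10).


Given: v0 = 8 m/s, theta = 90 deg, g = 10 m/s^2
sin(90) = 1
Using T = 2*v0*sin(theta) / g
T = 2*8*1 / 10
T = 16 / 10
T = 8/5 s

8/5 s


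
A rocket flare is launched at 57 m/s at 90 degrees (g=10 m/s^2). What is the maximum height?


Given: v0 = 57 m/s, theta = 90 deg, g = 10 m/s^2
sin^2(90) = 1
Using H = v0^2 * sin^2(theta) / (2*g)
H = 57^2 * 1 / (2*10)
H = 3249 * 1 / 20
H = 3249 / 20
H = 3249/20 m

3249/20 m


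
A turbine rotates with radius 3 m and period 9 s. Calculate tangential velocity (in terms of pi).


Given: radius r = 3 m, period T = 9 s
Using v = 2*pi*r / T
v = 2*pi*3 / 9
v = 6*pi / 9
v = 2/3*pi m/s

2/3*pi m/s


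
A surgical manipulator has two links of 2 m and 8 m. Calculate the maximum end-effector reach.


Given: L1 = 2 m, L2 = 8 m
For a 2-link planar arm, max reach = L1 + L2 (fully extended)
Max reach = 2 + 8
Max reach = 10 m

10 m


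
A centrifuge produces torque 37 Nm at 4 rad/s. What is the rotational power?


Given: tau = 37 Nm, omega = 4 rad/s
Using P = tau * omega
P = 37 * 4
P = 148 W

148 W


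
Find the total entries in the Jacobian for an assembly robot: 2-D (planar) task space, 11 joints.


Given: task space dimension = 2, joints = 11
Jacobian is a 2 x 11 matrix
Total entries = rows * columns
Total = 2 * 11
Total = 22

22


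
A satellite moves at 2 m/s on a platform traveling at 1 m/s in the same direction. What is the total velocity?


Given: object velocity = 2 m/s, platform velocity = 1 m/s (same direction)
Using classical velocity addition: v_total = v_object + v_platform
v_total = 2 + 1
v_total = 3 m/s

3 m/s


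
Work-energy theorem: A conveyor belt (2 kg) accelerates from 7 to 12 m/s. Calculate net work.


Given: m = 2 kg, v0 = 7 m/s, v = 12 m/s
Using W = (1/2)*m*(v^2 - v0^2)
v^2 = 12^2 = 144
v0^2 = 7^2 = 49
v^2 - v0^2 = 144 - 49 = 95
W = (1/2)*2*95 = 95 J

95 J


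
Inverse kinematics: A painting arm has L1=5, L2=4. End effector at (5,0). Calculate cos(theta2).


Given: L1 = 5, L2 = 4, target (x, y) = (5, 0)
Using cos(theta2) = (x^2 + y^2 - L1^2 - L2^2) / (2*L1*L2)
x^2 + y^2 = 5^2 + 0 = 25
L1^2 + L2^2 = 25 + 16 = 41
Numerator = 25 - 41 = -16
Denominator = 2*5*4 = 40
cos(theta2) = -16/40 = -2/5

-2/5


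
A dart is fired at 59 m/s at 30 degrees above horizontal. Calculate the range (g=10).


Given: v0 = 59 m/s, theta = 30 deg, g = 10 m/s^2
sin(2*30) = sin(60) = sqrt(3)/2
Using R = v0^2 * sin(2*theta) / g
R = 59^2 * (sqrt(3)/2) / 10
R = 3481 * sqrt(3) / 20
R = 3481/20*sqrt(3) m

3481/20*sqrt(3) m


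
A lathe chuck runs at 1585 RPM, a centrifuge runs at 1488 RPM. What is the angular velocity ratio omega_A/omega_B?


Given: RPM_A = 1585, RPM_B = 1488
omega = 2*pi*RPM/60, so omega_A/omega_B = RPM_A / RPM_B
omega_A/omega_B = 1585 / 1488
omega_A/omega_B = 1585/1488

1585/1488


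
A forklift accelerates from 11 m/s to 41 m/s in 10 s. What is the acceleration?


Given: initial velocity v0 = 11 m/s, final velocity v = 41 m/s, time t = 10 s
Using a = (v - v0) / t
a = (41 - 11) / 10
a = 30 / 10
a = 3 m/s^2

3 m/s^2


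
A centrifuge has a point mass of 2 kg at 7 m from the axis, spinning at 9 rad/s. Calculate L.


Given: m = 2 kg, r = 7 m, omega = 9 rad/s
For a point mass: I = m*r^2
I = 2*7^2 = 2*49 = 98
L = I*omega = 98*9
L = 882 kg*m^2/s

882 kg*m^2/s


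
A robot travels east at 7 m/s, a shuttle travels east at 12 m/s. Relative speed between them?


Given: v_A = 7 m/s east, v_B = 12 m/s east
Both move in the same direction; relative speed = |v_A - v_B|
|7 - 12| = |-5|
= 5 m/s

5 m/s


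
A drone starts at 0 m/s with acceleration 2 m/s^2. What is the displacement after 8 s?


Given: v0 = 0 m/s, a = 2 m/s^2, t = 8 s
Using s = v0*t + (1/2)*a*t^2
s = 0*8 + (1/2)*2*8^2
s = 0 + (1/2)*128
s = 0 + 64
s = 64

64 m


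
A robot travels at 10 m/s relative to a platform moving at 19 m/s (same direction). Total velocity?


Given: object velocity = 10 m/s, platform velocity = 19 m/s (same direction)
Using classical velocity addition: v_total = v_object + v_platform
v_total = 10 + 19
v_total = 29 m/s

29 m/s


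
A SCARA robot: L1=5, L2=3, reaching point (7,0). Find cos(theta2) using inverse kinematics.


Given: L1 = 5, L2 = 3, target (x, y) = (7, 0)
Using cos(theta2) = (x^2 + y^2 - L1^2 - L2^2) / (2*L1*L2)
x^2 + y^2 = 7^2 + 0 = 49
L1^2 + L2^2 = 25 + 9 = 34
Numerator = 49 - 34 = 15
Denominator = 2*5*3 = 30
cos(theta2) = 15/30 = 1/2

1/2


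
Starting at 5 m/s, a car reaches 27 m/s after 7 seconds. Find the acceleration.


Given: initial velocity v0 = 5 m/s, final velocity v = 27 m/s, time t = 7 s
Using a = (v - v0) / t
a = (27 - 5) / 7
a = 22 / 7
a = 22/7 m/s^2

22/7 m/s^2


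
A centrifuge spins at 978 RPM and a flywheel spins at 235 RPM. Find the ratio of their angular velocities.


Given: RPM_A = 978, RPM_B = 235
omega = 2*pi*RPM/60, so omega_A/omega_B = RPM_A / RPM_B
omega_A/omega_B = 978 / 235
omega_A/omega_B = 978/235

978/235


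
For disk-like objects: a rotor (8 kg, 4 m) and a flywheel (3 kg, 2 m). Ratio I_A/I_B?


Given: M1=8 kg, R1=4 m, M2=3 kg, R2=2 m
For a disk: I = (1/2)*M*R^2, so I_A/I_B = (M1*R1^2)/(M2*R2^2)
M1*R1^2 = 8*16 = 128
M2*R2^2 = 3*4 = 12
I_A/I_B = 128/12 = 32/3

32/3


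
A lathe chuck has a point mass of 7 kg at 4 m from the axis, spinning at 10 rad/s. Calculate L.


Given: m = 7 kg, r = 4 m, omega = 10 rad/s
For a point mass: I = m*r^2
I = 7*4^2 = 7*16 = 112
L = I*omega = 112*10
L = 1120 kg*m^2/s

1120 kg*m^2/s


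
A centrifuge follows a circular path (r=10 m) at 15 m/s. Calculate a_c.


Given: v = 15 m/s, r = 10 m
Using a_c = v^2 / r
a_c = 15^2 / 10
a_c = 225 / 10
a_c = 45/2 m/s^2

45/2 m/s^2


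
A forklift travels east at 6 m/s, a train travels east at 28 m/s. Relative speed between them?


Given: v_A = 6 m/s east, v_B = 28 m/s east
Both move in the same direction; relative speed = |v_A - v_B|
|6 - 28| = |-22|
= 22 m/s

22 m/s


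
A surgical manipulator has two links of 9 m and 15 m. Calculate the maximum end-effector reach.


Given: L1 = 9 m, L2 = 15 m
For a 2-link planar arm, max reach = L1 + L2 (fully extended)
Max reach = 9 + 15
Max reach = 24 m

24 m


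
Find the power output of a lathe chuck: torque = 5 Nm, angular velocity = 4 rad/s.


Given: tau = 5 Nm, omega = 4 rad/s
Using P = tau * omega
P = 5 * 4
P = 20 W

20 W


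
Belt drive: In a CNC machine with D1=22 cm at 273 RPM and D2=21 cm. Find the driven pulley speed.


Given: D1 = 22 cm, w1 = 273 RPM, D2 = 21 cm
Using D1*w1 = D2*w2
w2 = D1*w1 / D2
w2 = 22*273 / 21
w2 = 6006 / 21
w2 = 286 RPM

286 RPM


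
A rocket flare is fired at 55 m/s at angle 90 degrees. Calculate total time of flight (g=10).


Given: v0 = 55 m/s, theta = 90 deg, g = 10 m/s^2
sin(90) = 1
Using T = 2*v0*sin(theta) / g
T = 2*55*1 / 10
T = 110 / 10
T = 11 s

11 s


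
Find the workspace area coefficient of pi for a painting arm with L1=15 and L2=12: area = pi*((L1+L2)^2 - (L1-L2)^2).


Given: L1 = 15, L2 = 12
(L1+L2)^2 = (27)^2 = 729
(L1-L2)^2 = (3)^2 = 9
Difference = 729 - 9 = 720
This equals 4*L1*L2 = 4*15*12 = 720
Workspace area = 720*pi

720


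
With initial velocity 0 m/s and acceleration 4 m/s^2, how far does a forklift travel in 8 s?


Given: v0 = 0 m/s, a = 4 m/s^2, t = 8 s
Using s = v0*t + (1/2)*a*t^2
s = 0*8 + (1/2)*4*8^2
s = 0 + (1/2)*256
s = 0 + 128
s = 128

128 m


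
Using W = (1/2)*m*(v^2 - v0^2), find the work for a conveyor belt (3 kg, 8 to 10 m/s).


Given: m = 3 kg, v0 = 8 m/s, v = 10 m/s
Using W = (1/2)*m*(v^2 - v0^2)
v^2 = 10^2 = 100
v0^2 = 8^2 = 64
v^2 - v0^2 = 100 - 64 = 36
W = (1/2)*3*36 = 54 J

54 J


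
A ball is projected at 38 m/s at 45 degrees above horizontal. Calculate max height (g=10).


Given: v0 = 38 m/s, theta = 45 deg, g = 10 m/s^2
sin^2(45) = 1/2
Using H = v0^2 * sin^2(theta) / (2*g)
H = 38^2 * 1/2 / (2*10)
H = 1444 * 1/2 / 20
H = 722 / 20
H = 361/10 m

361/10 m


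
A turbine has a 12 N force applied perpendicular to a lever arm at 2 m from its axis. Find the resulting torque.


Given: F = 12 N, r = 2 m, angle = 90 deg (perpendicular)
Using tau = F * r * sin(90)
sin(90) = 1
tau = 12 * 2 * 1
tau = 24 Nm

24 Nm


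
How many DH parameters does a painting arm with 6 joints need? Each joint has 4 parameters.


Given: 6 joints, 4 DH parameters per joint (d, theta, a, alpha)
Total DH parameters = number_of_joints * 4
Total = 6 * 4
Total = 24

24


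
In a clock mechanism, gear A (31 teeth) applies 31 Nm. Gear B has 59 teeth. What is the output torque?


Given: N1 = 31, N2 = 59, T1 = 31 Nm
Using T2/T1 = N2/N1
T2 = T1 * N2 / N1
T2 = 31 * 59 / 31
T2 = 1829 / 31
T2 = 59 Nm

59 Nm


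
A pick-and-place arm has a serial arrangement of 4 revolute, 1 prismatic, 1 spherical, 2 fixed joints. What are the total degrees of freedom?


Given: serial robot with 4 revolute, 1 prismatic, 1 spherical, 2 fixed joints
DOF contribution per joint type: revolute=1, prismatic=1, spherical=3, fixed=0
DOF = 4*1 + 1*1 + 1*3 + 2*0
DOF = 8

8


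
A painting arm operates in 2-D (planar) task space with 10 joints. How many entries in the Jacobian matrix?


Given: task space dimension = 2, joints = 10
Jacobian is a 2 x 10 matrix
Total entries = rows * columns
Total = 2 * 10
Total = 20

20


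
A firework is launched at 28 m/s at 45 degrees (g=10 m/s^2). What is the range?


Given: v0 = 28 m/s, theta = 45 deg, g = 10 m/s^2
sin(2*45) = sin(90) = 1
Using R = v0^2 * sin(2*theta) / g
R = 28^2 * 1 / 10
R = 784 / 10
R = 392/5 m

392/5 m


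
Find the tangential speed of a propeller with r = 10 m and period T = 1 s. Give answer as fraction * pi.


Given: radius r = 10 m, period T = 1 s
Using v = 2*pi*r / T
v = 2*pi*10 / 1
v = 20*pi / 1
v = 20*pi m/s

20*pi m/s


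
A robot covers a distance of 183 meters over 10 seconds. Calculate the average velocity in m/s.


Given: distance d = 183 m, time t = 10 s
Using v = d / t
v = 183 / 10
v = 183/10 m/s

183/10 m/s


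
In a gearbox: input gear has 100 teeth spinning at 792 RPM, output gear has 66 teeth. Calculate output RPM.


Given: N1 = 100 teeth, w1 = 792 RPM, N2 = 66 teeth
Using N1*w1 = N2*w2
w2 = N1*w1 / N2
w2 = 100*792 / 66
w2 = 79200 / 66
w2 = 1200 RPM

1200 RPM


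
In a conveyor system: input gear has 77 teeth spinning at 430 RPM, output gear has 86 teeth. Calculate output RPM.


Given: N1 = 77 teeth, w1 = 430 RPM, N2 = 86 teeth
Using N1*w1 = N2*w2
w2 = N1*w1 / N2
w2 = 77*430 / 86
w2 = 33110 / 86
w2 = 385 RPM

385 RPM


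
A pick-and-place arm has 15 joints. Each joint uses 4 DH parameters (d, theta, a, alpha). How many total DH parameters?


Given: 15 joints, 4 DH parameters per joint (d, theta, a, alpha)
Total DH parameters = number_of_joints * 4
Total = 15 * 4
Total = 60

60


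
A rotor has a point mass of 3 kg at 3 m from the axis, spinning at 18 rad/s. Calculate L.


Given: m = 3 kg, r = 3 m, omega = 18 rad/s
For a point mass: I = m*r^2
I = 3*3^2 = 3*9 = 27
L = I*omega = 27*18
L = 486 kg*m^2/s

486 kg*m^2/s


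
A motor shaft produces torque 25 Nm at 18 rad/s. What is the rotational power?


Given: tau = 25 Nm, omega = 18 rad/s
Using P = tau * omega
P = 25 * 18
P = 450 W

450 W


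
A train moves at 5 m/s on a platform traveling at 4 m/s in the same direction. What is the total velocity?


Given: object velocity = 5 m/s, platform velocity = 4 m/s (same direction)
Using classical velocity addition: v_total = v_object + v_platform
v_total = 5 + 4
v_total = 9 m/s

9 m/s


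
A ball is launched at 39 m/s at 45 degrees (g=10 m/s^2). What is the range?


Given: v0 = 39 m/s, theta = 45 deg, g = 10 m/s^2
sin(2*45) = sin(90) = 1
Using R = v0^2 * sin(2*theta) / g
R = 39^2 * 1 / 10
R = 1521 / 10
R = 1521/10 m

1521/10 m


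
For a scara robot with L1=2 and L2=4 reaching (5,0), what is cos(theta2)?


Given: L1 = 2, L2 = 4, target (x, y) = (5, 0)
Using cos(theta2) = (x^2 + y^2 - L1^2 - L2^2) / (2*L1*L2)
x^2 + y^2 = 5^2 + 0 = 25
L1^2 + L2^2 = 4 + 16 = 20
Numerator = 25 - 20 = 5
Denominator = 2*2*4 = 16
cos(theta2) = 5/16 = 5/16

5/16


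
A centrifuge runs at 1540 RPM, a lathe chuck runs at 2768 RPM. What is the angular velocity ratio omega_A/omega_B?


Given: RPM_A = 1540, RPM_B = 2768
omega = 2*pi*RPM/60, so omega_A/omega_B = RPM_A / RPM_B
omega_A/omega_B = 1540 / 2768
omega_A/omega_B = 385/692

385/692


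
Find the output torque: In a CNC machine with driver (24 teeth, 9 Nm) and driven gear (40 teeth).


Given: N1 = 24, N2 = 40, T1 = 9 Nm
Using T2/T1 = N2/N1
T2 = T1 * N2 / N1
T2 = 9 * 40 / 24
T2 = 360 / 24
T2 = 15 Nm

15 Nm


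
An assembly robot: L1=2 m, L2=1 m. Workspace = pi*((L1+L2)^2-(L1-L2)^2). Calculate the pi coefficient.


Given: L1 = 2, L2 = 1
(L1+L2)^2 = (3)^2 = 9
(L1-L2)^2 = (1)^2 = 1
Difference = 9 - 1 = 8
This equals 4*L1*L2 = 4*2*1 = 8
Workspace area = 8*pi

8


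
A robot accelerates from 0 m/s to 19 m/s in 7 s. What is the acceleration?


Given: initial velocity v0 = 0 m/s, final velocity v = 19 m/s, time t = 7 s
Using a = (v - v0) / t
a = (19 - 0) / 7
a = 19 / 7
a = 19/7 m/s^2

19/7 m/s^2


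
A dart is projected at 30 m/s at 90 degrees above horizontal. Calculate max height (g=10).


Given: v0 = 30 m/s, theta = 90 deg, g = 10 m/s^2
sin^2(90) = 1
Using H = v0^2 * sin^2(theta) / (2*g)
H = 30^2 * 1 / (2*10)
H = 900 * 1 / 20
H = 900 / 20
H = 45 m

45 m


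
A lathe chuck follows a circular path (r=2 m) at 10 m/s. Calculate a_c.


Given: v = 10 m/s, r = 2 m
Using a_c = v^2 / r
a_c = 10^2 / 2
a_c = 100 / 2
a_c = 50 m/s^2

50 m/s^2


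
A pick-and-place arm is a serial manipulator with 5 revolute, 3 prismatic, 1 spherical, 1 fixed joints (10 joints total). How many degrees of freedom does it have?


Given: serial robot with 5 revolute, 3 prismatic, 1 spherical, 1 fixed joints
DOF contribution per joint type: revolute=1, prismatic=1, spherical=3, fixed=0
DOF = 5*1 + 3*1 + 1*3 + 1*0
DOF = 11

11


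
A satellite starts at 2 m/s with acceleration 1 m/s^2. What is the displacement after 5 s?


Given: v0 = 2 m/s, a = 1 m/s^2, t = 5 s
Using s = v0*t + (1/2)*a*t^2
s = 2*5 + (1/2)*1*5^2
s = 10 + (1/2)*25
s = 10 + 25/2
s = 45/2

45/2 m


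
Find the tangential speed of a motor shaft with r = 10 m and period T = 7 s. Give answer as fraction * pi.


Given: radius r = 10 m, period T = 7 s
Using v = 2*pi*r / T
v = 2*pi*10 / 7
v = 20*pi / 7
v = 20/7*pi m/s

20/7*pi m/s


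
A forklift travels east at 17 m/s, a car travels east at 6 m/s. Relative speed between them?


Given: v_A = 17 m/s east, v_B = 6 m/s east
Both move in the same direction; relative speed = |v_A - v_B|
|17 - 6| = |11|
= 11 m/s

11 m/s


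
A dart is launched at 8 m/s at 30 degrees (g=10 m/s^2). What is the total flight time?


Given: v0 = 8 m/s, theta = 30 deg, g = 10 m/s^2
sin(30) = 1/2
Using T = 2*v0*sin(theta) / g
T = 2*8*1/2 / 10
T = 8 / 10
T = 4/5 s

4/5 s


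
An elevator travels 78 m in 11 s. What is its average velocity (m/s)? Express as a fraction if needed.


Given: distance d = 78 m, time t = 11 s
Using v = d / t
v = 78 / 11
v = 78/11 m/s

78/11 m/s


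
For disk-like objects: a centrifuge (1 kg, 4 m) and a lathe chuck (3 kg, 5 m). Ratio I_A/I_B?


Given: M1=1 kg, R1=4 m, M2=3 kg, R2=5 m
For a disk: I = (1/2)*M*R^2, so I_A/I_B = (M1*R1^2)/(M2*R2^2)
M1*R1^2 = 1*16 = 16
M2*R2^2 = 3*25 = 75
I_A/I_B = 16/75 = 16/75

16/75


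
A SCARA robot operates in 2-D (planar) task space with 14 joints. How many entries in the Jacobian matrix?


Given: task space dimension = 2, joints = 14
Jacobian is a 2 x 14 matrix
Total entries = rows * columns
Total = 2 * 14
Total = 28

28


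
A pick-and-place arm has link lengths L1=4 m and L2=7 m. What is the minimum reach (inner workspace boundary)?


Given: L1 = 4 m, L2 = 7 m
For a 2-link planar arm, min reach = |L1 - L2| (second link folded back)
Min reach = |4 - 7|
Min reach = 3 m

3 m


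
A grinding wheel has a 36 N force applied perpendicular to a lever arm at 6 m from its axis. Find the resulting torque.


Given: F = 36 N, r = 6 m, angle = 90 deg (perpendicular)
Using tau = F * r * sin(90)
sin(90) = 1
tau = 36 * 6 * 1
tau = 216 Nm

216 Nm


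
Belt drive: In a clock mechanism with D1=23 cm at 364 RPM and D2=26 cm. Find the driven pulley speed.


Given: D1 = 23 cm, w1 = 364 RPM, D2 = 26 cm
Using D1*w1 = D2*w2
w2 = D1*w1 / D2
w2 = 23*364 / 26
w2 = 8372 / 26
w2 = 322 RPM

322 RPM


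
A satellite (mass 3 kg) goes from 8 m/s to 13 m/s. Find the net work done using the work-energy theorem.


Given: m = 3 kg, v0 = 8 m/s, v = 13 m/s
Using W = (1/2)*m*(v^2 - v0^2)
v^2 = 13^2 = 169
v0^2 = 8^2 = 64
v^2 - v0^2 = 169 - 64 = 105
W = (1/2)*3*105 = 315/2 J

315/2 J


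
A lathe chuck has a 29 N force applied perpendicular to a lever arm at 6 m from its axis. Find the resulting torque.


Given: F = 29 N, r = 6 m, angle = 90 deg (perpendicular)
Using tau = F * r * sin(90)
sin(90) = 1
tau = 29 * 6 * 1
tau = 174 Nm

174 Nm


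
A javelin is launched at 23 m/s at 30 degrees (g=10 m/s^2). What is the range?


Given: v0 = 23 m/s, theta = 30 deg, g = 10 m/s^2
sin(2*30) = sin(60) = sqrt(3)/2
Using R = v0^2 * sin(2*theta) / g
R = 23^2 * (sqrt(3)/2) / 10
R = 529 * sqrt(3) / 20
R = 529/20*sqrt(3) m

529/20*sqrt(3) m


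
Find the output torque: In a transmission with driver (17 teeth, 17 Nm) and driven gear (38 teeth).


Given: N1 = 17, N2 = 38, T1 = 17 Nm
Using T2/T1 = N2/N1
T2 = T1 * N2 / N1
T2 = 17 * 38 / 17
T2 = 646 / 17
T2 = 38 Nm

38 Nm


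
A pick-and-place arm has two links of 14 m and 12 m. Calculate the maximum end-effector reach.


Given: L1 = 14 m, L2 = 12 m
For a 2-link planar arm, max reach = L1 + L2 (fully extended)
Max reach = 14 + 12
Max reach = 26 m

26 m


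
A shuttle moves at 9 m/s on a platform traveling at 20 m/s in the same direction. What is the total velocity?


Given: object velocity = 9 m/s, platform velocity = 20 m/s (same direction)
Using classical velocity addition: v_total = v_object + v_platform
v_total = 9 + 20
v_total = 29 m/s

29 m/s


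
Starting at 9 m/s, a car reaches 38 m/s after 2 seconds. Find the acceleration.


Given: initial velocity v0 = 9 m/s, final velocity v = 38 m/s, time t = 2 s
Using a = (v - v0) / t
a = (38 - 9) / 2
a = 29 / 2
a = 29/2 m/s^2

29/2 m/s^2


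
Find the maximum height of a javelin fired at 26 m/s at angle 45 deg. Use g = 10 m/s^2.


Given: v0 = 26 m/s, theta = 45 deg, g = 10 m/s^2
sin^2(45) = 1/2
Using H = v0^2 * sin^2(theta) / (2*g)
H = 26^2 * 1/2 / (2*10)
H = 676 * 1/2 / 20
H = 338 / 20
H = 169/10 m

169/10 m


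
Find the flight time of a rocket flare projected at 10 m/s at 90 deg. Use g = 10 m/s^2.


Given: v0 = 10 m/s, theta = 90 deg, g = 10 m/s^2
sin(90) = 1
Using T = 2*v0*sin(theta) / g
T = 2*10*1 / 10
T = 20 / 10
T = 2 s

2 s


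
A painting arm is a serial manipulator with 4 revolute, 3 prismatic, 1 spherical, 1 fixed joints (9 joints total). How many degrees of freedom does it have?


Given: serial robot with 4 revolute, 3 prismatic, 1 spherical, 1 fixed joints
DOF contribution per joint type: revolute=1, prismatic=1, spherical=3, fixed=0
DOF = 4*1 + 3*1 + 1*3 + 1*0
DOF = 10

10


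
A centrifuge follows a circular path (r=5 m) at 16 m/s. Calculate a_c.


Given: v = 16 m/s, r = 5 m
Using a_c = v^2 / r
a_c = 16^2 / 5
a_c = 256 / 5
a_c = 256/5 m/s^2

256/5 m/s^2


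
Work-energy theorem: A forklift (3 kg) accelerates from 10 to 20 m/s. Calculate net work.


Given: m = 3 kg, v0 = 10 m/s, v = 20 m/s
Using W = (1/2)*m*(v^2 - v0^2)
v^2 = 20^2 = 400
v0^2 = 10^2 = 100
v^2 - v0^2 = 400 - 100 = 300
W = (1/2)*3*300 = 450 J

450 J


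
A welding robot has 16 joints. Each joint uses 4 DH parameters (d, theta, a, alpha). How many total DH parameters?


Given: 16 joints, 4 DH parameters per joint (d, theta, a, alpha)
Total DH parameters = number_of_joints * 4
Total = 16 * 4
Total = 64

64


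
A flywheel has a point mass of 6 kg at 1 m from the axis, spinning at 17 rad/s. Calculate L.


Given: m = 6 kg, r = 1 m, omega = 17 rad/s
For a point mass: I = m*r^2
I = 6*1^2 = 6*1 = 6
L = I*omega = 6*17
L = 102 kg*m^2/s

102 kg*m^2/s


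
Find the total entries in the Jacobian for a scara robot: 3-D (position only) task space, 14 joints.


Given: task space dimension = 3, joints = 14
Jacobian is a 3 x 14 matrix
Total entries = rows * columns
Total = 3 * 14
Total = 42

42


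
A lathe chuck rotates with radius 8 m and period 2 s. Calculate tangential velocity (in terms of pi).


Given: radius r = 8 m, period T = 2 s
Using v = 2*pi*r / T
v = 2*pi*8 / 2
v = 16*pi / 2
v = 8*pi m/s

8*pi m/s


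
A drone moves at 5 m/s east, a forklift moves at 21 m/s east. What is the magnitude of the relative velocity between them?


Given: v_A = 5 m/s east, v_B = 21 m/s east
Both move in the same direction; relative speed = |v_A - v_B|
|5 - 21| = |-16|
= 16 m/s

16 m/s


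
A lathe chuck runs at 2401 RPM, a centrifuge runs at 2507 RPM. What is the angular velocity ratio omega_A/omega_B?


Given: RPM_A = 2401, RPM_B = 2507
omega = 2*pi*RPM/60, so omega_A/omega_B = RPM_A / RPM_B
omega_A/omega_B = 2401 / 2507
omega_A/omega_B = 2401/2507

2401/2507
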